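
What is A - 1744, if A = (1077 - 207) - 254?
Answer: -1128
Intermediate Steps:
A = 616 (A = 870 - 254 = 616)
A - 1744 = 616 - 1744 = -1128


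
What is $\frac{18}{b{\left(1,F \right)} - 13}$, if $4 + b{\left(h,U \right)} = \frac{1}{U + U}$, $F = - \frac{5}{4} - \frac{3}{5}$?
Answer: $- \frac{74}{71} \approx -1.0423$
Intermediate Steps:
$F = - \frac{37}{20}$ ($F = \left(-5\right) \frac{1}{4} - \frac{3}{5} = - \frac{5}{4} - \frac{3}{5} = - \frac{37}{20} \approx -1.85$)
$b{\left(h,U \right)} = -4 + \frac{1}{2 U}$ ($b{\left(h,U \right)} = -4 + \frac{1}{U + U} = -4 + \frac{1}{2 U}$)
$\frac{18}{b{\left(1,F \right)} - 13} = \frac{18}{\left(-4 + \frac{1}{2 \left(- \frac{37}{20}\right)}\right) - 13} = \frac{18}{\left(-4 + \frac{1}{2} \left(- \frac{20}{37}\right)\right) - 13} = \frac{18}{\left(-4 - \frac{10}{37}\right) - 13} = \frac{18}{- \frac{158}{37} - 13} = \frac{18}{- \frac{639}{37}} = 18 \left(- \frac{37}{639}\right) = - \frac{74}{71}$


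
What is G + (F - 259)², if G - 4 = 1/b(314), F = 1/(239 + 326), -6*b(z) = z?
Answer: 3362140925917/50118325 ≈ 67084.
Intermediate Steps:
b(z) = -z/6
F = 1/565 ≈ 0.0017699
G = 625/157 (G = 4 + 1/(-⅙*314) = 4 + 1/(-157/3) = 4 - 3/157 = 625/157 ≈ 3.9809)
G + (F - 259)² = 625/157 + (1/565 - 259)² = 625/157 + (-146334/565)² = 625/157 + 21413639556/319225 = 3362140925917/50118325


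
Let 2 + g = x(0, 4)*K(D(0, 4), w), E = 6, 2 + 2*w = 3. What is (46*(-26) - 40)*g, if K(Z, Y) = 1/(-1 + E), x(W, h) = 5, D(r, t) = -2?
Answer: 1236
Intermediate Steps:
w = 1/2 (w = -1 + (1/2)*3 = -1 + 3/2 = 1/2 ≈ 0.50000)
K(Z, Y) = 1/5 (K(Z, Y) = 1/(-1 + 6) = 1/5)
g = -1 (g = -2 + 5*(1/5) = -2 + 1 = -1)
(46*(-26) - 40)*g = (46*(-26) - 40)*(-1) = (-1196 - 40)*(-1) = -1236*(-1) = 1236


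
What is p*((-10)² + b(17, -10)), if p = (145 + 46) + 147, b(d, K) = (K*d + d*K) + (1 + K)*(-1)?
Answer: -78078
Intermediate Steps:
b(d, K) = -1 - K + 2*K*d (b(d, K) = (K*d + K*d) + (-1 - K) = 2*K*d + (-1 - K) = -1 - K + 2*K*d)
p = 338 (p = 191 + 147 = 338)
p*((-10)² + b(17, -10)) = 338*((-10)² + (-1 - 1*(-10) + 2*(-10)*17)) = 338*(100 + (-1 + 10 - 340)) = 338*(100 - 331) = 338*(-231) = -78078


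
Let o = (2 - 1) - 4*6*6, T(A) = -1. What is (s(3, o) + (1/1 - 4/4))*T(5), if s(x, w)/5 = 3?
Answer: -15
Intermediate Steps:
o = -143 (o = 1 - 24*6 = 1 - 144 = -143)
s(x, w) = 15 (s(x, w) = 5*3 = 15)
(s(3, o) + (1/1 - 4/4))*T(5) = (15 + (1/1 - 4/4))*(-1) = (15 + (1*1 - 4*¼))*(-1) = (15 + (1 - 1))*(-1) = (15 + 0)*(-1) = 15*(-1) = -15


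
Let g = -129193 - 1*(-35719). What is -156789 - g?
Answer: -63315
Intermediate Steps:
g = -93474 (g = -129193 + 35719 = -93474)
-156789 - g = -156789 - 1*(-93474) = -156789 + 93474 = -63315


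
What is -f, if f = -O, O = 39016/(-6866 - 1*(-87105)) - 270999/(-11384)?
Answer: 22188846905/913440776 ≈ 24.292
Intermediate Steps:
O = 22188846905/913440776 (O = 39016/(-6866 + 87105) - 270999*(-1/11384) = 39016/80239 + 270999/11384 = 22188846905/913440776 ≈ 24.292)
f = -22188846905/913440776 (f = -1*22188846905/913440776 = -22188846905/913440776 ≈ -24.292)
-f = -1*(-22188846905/913440776) = 22188846905/913440776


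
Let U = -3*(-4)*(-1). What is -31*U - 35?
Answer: 337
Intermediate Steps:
U = -12 (U = 12*(-1) = -12)
-31*U - 35 = -31*(-12) - 35 = 372 - 35 = 337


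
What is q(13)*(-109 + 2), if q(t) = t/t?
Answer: -107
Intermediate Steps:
q(t) = 1
q(13)*(-109 + 2) = 1*(-109 + 2) = 1*(-107) = -107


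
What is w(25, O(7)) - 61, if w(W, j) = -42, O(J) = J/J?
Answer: -103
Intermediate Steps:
O(J) = 1
w(25, O(7)) - 61 = -42 - 61 = -103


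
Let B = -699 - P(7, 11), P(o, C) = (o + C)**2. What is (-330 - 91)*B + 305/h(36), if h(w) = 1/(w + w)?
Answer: 452643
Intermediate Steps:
P(o, C) = (C + o)**2
h(w) = 1/(2*w)
B = -1023 (B = -699 - (11 + 7)**2 = -699 - 1*18**2 = -699 - 1*324 = -699 - 324 = -1023)
(-330 - 91)*B + 305/h(36) = (-330 - 91)*(-1023) + 305/(((1/2)/36)) = -421*(-1023) + 305/(((1/2)*(1/36))) = 430683 + 305/(1/72) = 430683 + 305*72 = 430683 + 21960 = 452643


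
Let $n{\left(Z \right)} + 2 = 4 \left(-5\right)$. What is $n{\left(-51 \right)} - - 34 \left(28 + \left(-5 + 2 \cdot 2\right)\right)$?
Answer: $896$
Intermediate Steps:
$n{\left(Z \right)} = -22$ ($n{\left(Z \right)} = -2 + 4 \left(-5\right) = -2 - 20 = -22$)
$n{\left(-51 \right)} - - 34 \left(28 + \left(-5 + 2 \cdot 2\right)\right) = -22 - - 34 \left(28 + \left(-5 + 2 \cdot 2\right)\right) = -22 - - 34 \left(28 + \left(-5 + 4\right)\right) = -22 - - 34 \left(28 - 1\right) = -22 - \left(-34\right) 27 = -22 - -918 = -22 + 918 = 896$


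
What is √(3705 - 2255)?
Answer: 5*√58 ≈ 38.079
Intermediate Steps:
√(3705 - 2255) = √1450 = 5*√58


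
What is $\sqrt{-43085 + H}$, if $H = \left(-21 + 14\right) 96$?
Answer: $7 i \sqrt{893} \approx 209.18 i$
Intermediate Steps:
$H = -672$ ($H = \left(-7\right) 96 = -672$)
$\sqrt{-43085 + H} = \sqrt{-43085 - 672} = \sqrt{-43757} = 7 i \sqrt{893}$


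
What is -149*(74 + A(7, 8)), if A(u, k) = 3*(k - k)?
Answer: -11026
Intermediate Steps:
A(u, k) = 0 (A(u, k) = 3*0 = 0)
-149*(74 + A(7, 8)) = -149*(74 + 0) = -149*74 = -11026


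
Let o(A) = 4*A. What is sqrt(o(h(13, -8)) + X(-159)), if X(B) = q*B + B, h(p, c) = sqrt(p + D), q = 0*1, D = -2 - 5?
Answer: sqrt(-159 + 4*sqrt(6)) ≈ 12.215*I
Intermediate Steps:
D = -7
q = 0
h(p, c) = sqrt(-7 + p) (h(p, c) = sqrt(p - 7) = sqrt(-7 + p))
X(B) = B (X(B) = 0*B + B = 0 + B = B)
sqrt(o(h(13, -8)) + X(-159)) = sqrt(4*sqrt(-7 + 13) - 159) = sqrt(4*sqrt(6) - 159) = sqrt(-159 + 4*sqrt(6))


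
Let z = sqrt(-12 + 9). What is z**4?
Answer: 9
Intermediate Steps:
z = I*sqrt(3) (z = sqrt(-3) = I*sqrt(3) ≈ 1.732*I)
z**4 = (I*sqrt(3))**4 = 9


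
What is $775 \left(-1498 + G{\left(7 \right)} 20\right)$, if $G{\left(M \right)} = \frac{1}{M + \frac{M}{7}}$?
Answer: $- \frac{2318025}{2} \approx -1.159 \cdot 10^{6}$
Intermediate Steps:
$G{\left(M \right)} = \frac{7}{8 M}$ ($G{\left(M \right)} = \frac{1}{M + M \frac{1}{7}} = \frac{1}{M + \frac{M}{7}} = \frac{1}{\frac{8}{7} M} = \frac{7}{8 M}$)
$775 \left(-1498 + G{\left(7 \right)} 20\right) = 775 \left(-1498 + \frac{7}{8 \cdot 7} \cdot 20\right) = 775 \left(-1498 + \frac{7}{8} \cdot \frac{1}{7} \cdot 20\right) = 775 \left(-1498 + \frac{1}{8} \cdot 20\right) = 775 \left(-1498 + \frac{5}{2}\right) = 775 \left(- \frac{2991}{2}\right) = - \frac{2318025}{2}$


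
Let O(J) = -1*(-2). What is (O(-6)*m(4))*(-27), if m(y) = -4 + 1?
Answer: 162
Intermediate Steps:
O(J) = 2
m(y) = -3
(O(-6)*m(4))*(-27) = (2*(-3))*(-27) = -6*(-27) = 162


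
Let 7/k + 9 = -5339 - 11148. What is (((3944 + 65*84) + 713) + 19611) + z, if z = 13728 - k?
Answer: 716850183/16496 ≈ 43456.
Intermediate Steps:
k = -7/16496 (k = 7/(-9 + (-5339 - 11148)) = 7/(-9 - 16487) = 7/(-16496) = 7*(-1/16496) = -7/16496 ≈ -0.00042435)
z = 226457095/16496 (z = 13728 - 1*(-7/16496) = 13728 + 7/16496 = 226457095/16496 ≈ 13728.)
(((3944 + 65*84) + 713) + 19611) + z = (((3944 + 65*84) + 713) + 19611) + 226457095/16496 = (((3944 + 5460) + 713) + 19611) + 226457095/16496 = ((9404 + 713) + 19611) + 226457095/16496 = (10117 + 19611) + 226457095/16496 = 29728 + 226457095/16496 = 716850183/16496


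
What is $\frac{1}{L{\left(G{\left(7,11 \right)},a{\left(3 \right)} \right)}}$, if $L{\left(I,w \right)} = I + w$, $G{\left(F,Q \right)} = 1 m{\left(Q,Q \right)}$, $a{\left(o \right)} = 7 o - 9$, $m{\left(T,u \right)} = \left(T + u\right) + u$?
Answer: $\frac{1}{45} \approx 0.022222$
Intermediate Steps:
$m{\left(T,u \right)} = T + 2 u$
$a{\left(o \right)} = -9 + 7 o$
$G{\left(F,Q \right)} = 3 Q$ ($G{\left(F,Q \right)} = 1 \left(Q + 2 Q\right) = 1 \cdot 3 Q = 3 Q$)
$\frac{1}{L{\left(G{\left(7,11 \right)},a{\left(3 \right)} \right)}} = \frac{1}{3 \cdot 11 + \left(-9 + 7 \cdot 3\right)} = \frac{1}{33 + \left(-9 + 21\right)} = \frac{1}{33 + 12} = \frac{1}{45}$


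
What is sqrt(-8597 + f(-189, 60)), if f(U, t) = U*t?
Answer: I*sqrt(19937) ≈ 141.2*I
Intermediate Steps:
sqrt(-8597 + f(-189, 60)) = sqrt(-8597 - 189*60) = sqrt(-8597 - 11340) = sqrt(-19937) = I*sqrt(19937)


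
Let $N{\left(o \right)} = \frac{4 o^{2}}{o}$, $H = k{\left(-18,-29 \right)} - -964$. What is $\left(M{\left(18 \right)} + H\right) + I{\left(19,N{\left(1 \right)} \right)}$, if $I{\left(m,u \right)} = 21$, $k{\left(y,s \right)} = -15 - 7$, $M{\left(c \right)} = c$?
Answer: $981$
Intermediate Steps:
$k{\left(y,s \right)} = -22$ ($k{\left(y,s \right)} = -15 - 7 = -22$)
$H = 942$ ($H = -22 - -964 = -22 + 964 = 942$)
$N{\left(o \right)} = 4 o$
$\left(M{\left(18 \right)} + H\right) + I{\left(19,N{\left(1 \right)} \right)} = \left(18 + 942\right) + 21 = 960 + 21 = 981$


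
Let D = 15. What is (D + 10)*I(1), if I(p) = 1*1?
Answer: 25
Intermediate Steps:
I(p) = 1
(D + 10)*I(1) = (15 + 10)*1 = 25*1 = 25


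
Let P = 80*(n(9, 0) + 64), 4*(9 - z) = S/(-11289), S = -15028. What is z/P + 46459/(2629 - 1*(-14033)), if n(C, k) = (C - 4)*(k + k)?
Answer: 111956067077/40127427840 ≈ 2.7900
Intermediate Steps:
z = 97844/11289 (z = 9 - (-3757)/(-11289) = 9 - (-3757)*(-1)/11289 = 9 - ¼*15028/11289 = 9 - 3757/11289 = 97844/11289 ≈ 8.6672)
n(C, k) = 2*k*(-4 + C) (n(C, k) = (-4 + C)*(2*k) = 2*k*(-4 + C))
P = 5120 (P = 80*(2*0*(-4 + 9) + 64) = 80*(2*0*5 + 64) = 80*(0 + 64) = 80*64 = 5120)
z/P + 46459/(2629 - 1*(-14033)) = (97844/11289)/5120 + 46459/(2629 - 1*(-14033)) = (97844/11289)*(1/5120) + 46459/(2629 + 14033) = 24461/14449920 + 46459/16662 = 111956067077/40127427840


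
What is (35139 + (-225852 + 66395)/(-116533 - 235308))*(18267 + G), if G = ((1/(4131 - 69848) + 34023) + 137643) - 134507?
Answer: 45033190054008736996/23121934997 ≈ 1.9476e+9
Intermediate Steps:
G = 2441978002/65717 (G = ((1/(-65717) + 34023) + 137643) - 134507 = ((-1/65717 + 34023) + 137643) - 134507 = (2235889490/65717 + 137643) - 134507 = 11281374521/65717 - 134507 = 2441978002/65717 ≈ 37159.)
(35139 + (-225852 + 66395)/(-116533 - 235308))*(18267 + G) = (35139 + (-225852 + 66395)/(-116533 - 235308))*(18267 + 2441978002/65717) = (35139 - 159457/(-351841))*(3642430441/65717) = (35139 - 159457*(-1/351841))*(3642430441/65717) = (35139 + 159457/351841)*(3642430441/65717) = (12363500356/351841)*(3642430441/65717) = 45033190054008736996/23121934997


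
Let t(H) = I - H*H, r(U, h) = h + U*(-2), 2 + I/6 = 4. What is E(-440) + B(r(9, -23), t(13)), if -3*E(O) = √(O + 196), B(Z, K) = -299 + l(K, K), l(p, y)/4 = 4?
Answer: -283 - 2*I*√61/3 ≈ -283.0 - 5.2068*I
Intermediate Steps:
I = 12 (I = -12 + 6*4 = -12 + 24 = 12)
r(U, h) = h - 2*U
t(H) = 12 - H² (t(H) = 12 - H*H = 12 - H²)
l(p, y) = 16 (l(p, y) = 4*4 = 16)
B(Z, K) = -283 (B(Z, K) = -299 + 16 = -283)
E(O) = -√(196 + O)/3 (E(O) = -√(O + 196)/3 = -√(196 + O)/3)
E(-440) + B(r(9, -23), t(13)) = -√(196 - 440)/3 - 283 = -2*I*√61/3 - 283 = -283 - 2*I*√61/3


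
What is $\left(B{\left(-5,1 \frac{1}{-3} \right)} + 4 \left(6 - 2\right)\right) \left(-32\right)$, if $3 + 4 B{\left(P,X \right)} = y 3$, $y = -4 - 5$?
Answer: $-272$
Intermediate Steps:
$y = -9$ ($y = -4 - 5 = -9$)
$B{\left(P,X \right)} = - \frac{15}{2}$ ($B{\left(P,X \right)} = - \frac{3}{4} + \frac{\left(-9\right) 3}{4} = - \frac{3}{4} + \frac{1}{4} \left(-27\right) = - \frac{3}{4} - \frac{27}{4} = - \frac{15}{2}$)
$\left(B{\left(-5,1 \frac{1}{-3} \right)} + 4 \left(6 - 2\right)\right) \left(-32\right) = \left(- \frac{15}{2} + 4 \left(6 - 2\right)\right) \left(-32\right) = \left(- \frac{15}{2} + 4 \cdot 4\right) \left(-32\right) = \left(- \frac{15}{2} + 16\right) \left(-32\right) = \frac{17}{2} \left(-32\right) = -272$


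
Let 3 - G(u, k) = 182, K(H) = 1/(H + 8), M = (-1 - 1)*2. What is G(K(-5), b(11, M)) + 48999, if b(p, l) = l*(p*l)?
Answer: 48820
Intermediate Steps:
M = -4 (M = -2*2 = -4)
b(p, l) = p*l**2 (b(p, l) = l*(l*p) = p*l**2)
K(H) = 1/(8 + H)
G(u, k) = -179 (G(u, k) = 3 - 1*182 = 3 - 182 = -179)
G(K(-5), b(11, M)) + 48999 = -179 + 48999 = 48820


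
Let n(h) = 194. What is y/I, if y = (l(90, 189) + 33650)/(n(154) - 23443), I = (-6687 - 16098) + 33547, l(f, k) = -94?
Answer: -16778/125102869 ≈ -0.00013411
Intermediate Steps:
I = 10762 (I = -22785 + 33547 = 10762)
y = -33556/23249 (y = (-94 + 33650)/(194 - 23443) = 33556/(-23249) = 33556*(-1/23249) = -33556/23249 ≈ -1.4433)
y/I = -33556/23249/10762 = -33556/23249*1/10762 = -16778/125102869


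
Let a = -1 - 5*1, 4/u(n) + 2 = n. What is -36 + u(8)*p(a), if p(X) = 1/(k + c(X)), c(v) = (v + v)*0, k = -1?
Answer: -110/3 ≈ -36.667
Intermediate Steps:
c(v) = 0 (c(v) = (2*v)*0 = 0)
u(n) = 4/(-2 + n)
a = -6 (a = -1 - 5 = -6)
p(X) = -1 (p(X) = 1/(-1 + 0) = 1/(-1) = -1)
-36 + u(8)*p(a) = -36 + (4/(-2 + 8))*(-1) = -36 + (4/6)*(-1) = -36 + (4*(⅙))*(-1) = -36 + (⅔)*(-1) = -36 - ⅔ = -110/3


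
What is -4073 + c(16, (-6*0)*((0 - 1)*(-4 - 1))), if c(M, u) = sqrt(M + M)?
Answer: -4073 + 4*sqrt(2) ≈ -4067.3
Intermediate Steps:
c(M, u) = sqrt(2)*sqrt(M) (c(M, u) = sqrt(2*M) = sqrt(2)*sqrt(M))
-4073 + c(16, (-6*0)*((0 - 1)*(-4 - 1))) = -4073 + sqrt(2)*sqrt(16) = -4073 + sqrt(2)*4 = -4073 + 4*sqrt(2)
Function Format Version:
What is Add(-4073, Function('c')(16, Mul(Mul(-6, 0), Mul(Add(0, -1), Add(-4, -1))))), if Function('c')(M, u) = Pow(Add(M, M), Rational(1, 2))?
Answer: Add(-4073, Mul(4, Pow(2, Rational(1, 2)))) ≈ -4067.3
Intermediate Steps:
Function('c')(M, u) = Mul(Pow(2, Rational(1, 2)), Pow(M, Rational(1, 2))) (Function('c')(M, u) = Pow(Mul(2, M), Rational(1, 2)) = Mul(Pow(2, Rational(1, 2)), Pow(M, Rational(1, 2))))
Add(-4073, Function('c')(16, Mul(Mul(-6, 0), Mul(Add(0, -1), Add(-4, -1))))) = Add(-4073, Mul(Pow(2, Rational(1, 2)), Pow(16, Rational(1, 2)))) = Add(-4073, Mul(Pow(2, Rational(1, 2)), 4)) = Add(-4073, Mul(4, Pow(2, Rational(1, 2))))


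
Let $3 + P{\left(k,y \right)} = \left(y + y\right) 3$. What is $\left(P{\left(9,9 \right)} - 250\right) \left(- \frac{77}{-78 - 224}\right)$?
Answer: $- \frac{15323}{302} \approx -50.738$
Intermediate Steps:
$P{\left(k,y \right)} = -3 + 6 y$ ($P{\left(k,y \right)} = -3 + \left(y + y\right) 3 = -3 + 2 y 3 = -3 + 6 y$)
$\left(P{\left(9,9 \right)} - 250\right) \left(- \frac{77}{-78 - 224}\right) = \left(\left(-3 + 6 \cdot 9\right) - 250\right) \left(- \frac{77}{-78 - 224}\right) = \left(\left(-3 + 54\right) - 250\right) \left(- \frac{77}{-302}\right) = \left(51 - 250\right) \left(\left(-77\right) \left(- \frac{1}{302}\right)\right) = \left(-199\right) \frac{77}{302} = - \frac{15323}{302}$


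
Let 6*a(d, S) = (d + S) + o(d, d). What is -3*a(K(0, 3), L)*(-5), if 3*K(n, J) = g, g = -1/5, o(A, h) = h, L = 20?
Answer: 149/3 ≈ 49.667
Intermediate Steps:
g = -1/5 (g = -1*1/5 = -1/5 ≈ -0.20000)
K(n, J) = -1/15 (K(n, J) = (1/3)*(-1/5) = -1/15)
a(d, S) = d/3 + S/6 (a(d, S) = ((d + S) + d)/6 = ((S + d) + d)/6 = (S + 2*d)/6 = d/3 + S/6)
-3*a(K(0, 3), L)*(-5) = -3*((1/3)*(-1/15) + (1/6)*20)*(-5) = -3*(-1/45 + 10/3)*(-5) = -3*149/45*(-5) = -149/15*(-5) = 149/3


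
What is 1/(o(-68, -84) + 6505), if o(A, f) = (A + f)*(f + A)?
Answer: 1/29609 ≈ 3.3774e-5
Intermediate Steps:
o(A, f) = (A + f)² (o(A, f) = (A + f)*(A + f) = (A + f)²)
1/(o(-68, -84) + 6505) = 1/((-68 - 84)² + 6505) = 1/((-152)² + 6505) = 1/(23104 + 6505) = 1/29609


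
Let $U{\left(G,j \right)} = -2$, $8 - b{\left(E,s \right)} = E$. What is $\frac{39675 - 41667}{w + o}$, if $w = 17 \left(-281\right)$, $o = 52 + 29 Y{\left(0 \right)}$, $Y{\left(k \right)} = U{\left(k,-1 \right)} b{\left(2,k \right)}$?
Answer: $\frac{664}{1691} \approx 0.39267$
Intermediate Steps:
$b{\left(E,s \right)} = 8 - E$
$Y{\left(k \right)} = -12$ ($Y{\left(k \right)} = - 2 \left(8 - 2\right) = \left(-2\right) 6 = -12$)
$o = -296$ ($o = 52 + 29 \left(-12\right) = 52 - 348 = -296$)
$w = -4777$
$\frac{39675 - 41667}{w + o} = \frac{39675 - 41667}{-4777 - 296} = - \frac{1992}{-5073} = \left(-1992\right) \left(- \frac{1}{5073}\right) = \frac{664}{1691}$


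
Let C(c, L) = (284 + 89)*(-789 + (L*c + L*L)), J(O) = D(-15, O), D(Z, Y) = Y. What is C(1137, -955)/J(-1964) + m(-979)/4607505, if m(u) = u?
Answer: 300065728606879/9049139820 ≈ 33160.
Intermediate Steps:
J(O) = O
C(c, L) = -294297 + 373*L² + 373*L*c (C(c, L) = 373*(-789 + (L*c + L²)) = 373*(-789 + (L² + L*c)) = 373*(-789 + L² + L*c) = -294297 + 373*L² + 373*L*c)
C(1137, -955)/J(-1964) + m(-979)/4607505 = (-294297 + 373*(-955)² + 373*(-955)*1137)/(-1964) - 979/4607505 = (-294297 + 373*912025 - 405016455)*(-1/1964) - 979*1/4607505 = (-294297 + 340185325 - 405016455)*(-1/1964) - 979/4607505 = -65125427*(-1/1964) - 979/4607505 = 65125427/1964 - 979/4607505 = 300065728606879/9049139820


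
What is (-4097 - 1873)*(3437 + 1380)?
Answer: -28757490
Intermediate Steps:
(-4097 - 1873)*(3437 + 1380) = -5970*4817 = -28757490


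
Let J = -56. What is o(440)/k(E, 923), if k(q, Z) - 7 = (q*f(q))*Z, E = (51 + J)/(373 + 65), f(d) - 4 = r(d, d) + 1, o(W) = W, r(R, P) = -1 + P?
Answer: -84411360/6719497 ≈ -12.562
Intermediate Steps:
f(d) = 4 + d (f(d) = 4 + ((-1 + d) + 1) = 4 + d)
E = -5/438 (E = (51 - 56)/(373 + 65) = -5/438 ≈ -0.011416)
k(q, Z) = 7 + Z*q*(4 + q) (k(q, Z) = 7 + (q*(4 + q))*Z = 7 + Z*q*(4 + q))
o(440)/k(E, 923) = 440/(7 + 923*(-5/438)*(4 - 5/438)) = 440/(7 + 923*(-5/438)*(1747/438)) = 440/(7 - 8062405/191844) = 440/(-6719497/191844) = 440*(-191844/6719497) = -84411360/6719497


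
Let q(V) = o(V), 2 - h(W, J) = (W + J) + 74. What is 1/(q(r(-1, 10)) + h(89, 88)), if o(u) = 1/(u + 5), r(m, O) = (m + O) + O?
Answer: -24/5975 ≈ -0.0040167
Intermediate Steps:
h(W, J) = -72 - J - W (h(W, J) = 2 - ((W + J) + 74) = 2 - ((J + W) + 74) = 2 - (74 + J + W) = 2 + (-74 - J - W) = -72 - J - W)
r(m, O) = m + 2*O (r(m, O) = (O + m) + O = m + 2*O)
o(u) = 1/(5 + u)
q(V) = 1/(5 + V)
1/(q(r(-1, 10)) + h(89, 88)) = 1/(1/(5 + (-1 + 2*10)) + (-72 - 1*88 - 1*89)) = 1/(1/(5 + (-1 + 20)) + (-72 - 88 - 89)) = 1/(1/(5 + 19) - 249) = 1/(1/24 - 249) = 1/(-5975/24) = -24/5975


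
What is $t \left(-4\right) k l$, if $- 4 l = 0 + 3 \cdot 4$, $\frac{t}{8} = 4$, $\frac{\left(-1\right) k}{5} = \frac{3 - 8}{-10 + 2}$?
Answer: $-1200$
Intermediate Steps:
$k = - \frac{25}{8}$ ($k = - 5 \frac{3 - 8}{-10 + 2} = - 5 \left(- \frac{5}{-8}\right) = - 5 \left(\left(-5\right) \left(- \frac{1}{8}\right)\right) = \left(-5\right) \frac{5}{8} = - \frac{25}{8} \approx -3.125$)
$t = 32$ ($t = 8 \cdot 4 = 32$)
$l = -3$ ($l = - \frac{0 + 3 \cdot 4}{4} = - \frac{0 + 12}{4} = \left(- \frac{1}{4}\right) 12 = -3$)
$t \left(-4\right) k l = 32 \left(-4\right) \left(- \frac{25}{8}\right) \left(-3\right) = \left(-128\right) \left(- \frac{25}{8}\right) \left(-3\right) = 400 \left(-3\right) = -1200$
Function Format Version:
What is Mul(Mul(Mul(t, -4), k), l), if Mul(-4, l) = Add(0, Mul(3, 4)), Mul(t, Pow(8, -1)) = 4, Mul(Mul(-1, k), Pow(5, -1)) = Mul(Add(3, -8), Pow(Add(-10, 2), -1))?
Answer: -1200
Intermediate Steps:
k = Rational(-25, 8) (k = Mul(-5, Mul(Add(3, -8), Pow(Add(-10, 2), -1))) = Mul(-5, Mul(-5, Pow(-8, -1))) = Mul(-5, Mul(-5, Rational(-1, 8))) = Mul(-5, Rational(5, 8)) = Rational(-25, 8) ≈ -3.1250)
t = 32 (t = Mul(8, 4) = 32)
l = -3 (l = Mul(Rational(-1, 4), Add(0, Mul(3, 4))) = Mul(Rational(-1, 4), Add(0, 12)) = Mul(Rational(-1, 4), 12) = -3)
Mul(Mul(Mul(t, -4), k), l) = Mul(Mul(Mul(32, -4), Rational(-25, 8)), -3) = Mul(Mul(-128, Rational(-25, 8)), -3) = Mul(400, -3) = -1200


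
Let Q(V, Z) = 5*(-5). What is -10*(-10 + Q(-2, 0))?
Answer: 350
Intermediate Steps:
Q(V, Z) = -25
-10*(-10 + Q(-2, 0)) = -10*(-10 - 25) = -10*(-35) = 350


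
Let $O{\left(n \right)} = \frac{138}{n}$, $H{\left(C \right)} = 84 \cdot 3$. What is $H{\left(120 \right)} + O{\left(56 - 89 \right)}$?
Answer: $\frac{2726}{11} \approx 247.82$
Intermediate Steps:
$H{\left(C \right)} = 252$
$H{\left(120 \right)} + O{\left(56 - 89 \right)} = 252 + \frac{138}{56 - 89} = 252 + \frac{138}{-33} = 252 + 138 \left(- \frac{1}{33}\right) = 252 - \frac{46}{11} = \frac{2726}{11}$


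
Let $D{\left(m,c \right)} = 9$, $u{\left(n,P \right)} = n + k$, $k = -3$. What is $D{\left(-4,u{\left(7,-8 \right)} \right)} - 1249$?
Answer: $-1240$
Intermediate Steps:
$u{\left(n,P \right)} = -3 + n$ ($u{\left(n,P \right)} = n - 3 = -3 + n$)
$D{\left(-4,u{\left(7,-8 \right)} \right)} - 1249 = 9 - 1249 = -1240$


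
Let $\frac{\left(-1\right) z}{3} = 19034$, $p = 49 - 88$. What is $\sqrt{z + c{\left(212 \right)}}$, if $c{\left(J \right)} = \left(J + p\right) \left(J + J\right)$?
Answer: $25 \sqrt{26} \approx 127.48$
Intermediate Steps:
$p = -39$
$z = -57102$ ($z = \left(-3\right) 19034 = -57102$)
$c{\left(J \right)} = 2 J \left(-39 + J\right)$ ($c{\left(J \right)} = \left(J - 39\right) \left(J + J\right) = \left(-39 + J\right) 2 J = 2 J \left(-39 + J\right)$)
$\sqrt{z + c{\left(212 \right)}} = \sqrt{-57102 + 2 \cdot 212 \left(-39 + 212\right)} = \sqrt{-57102 + 2 \cdot 212 \cdot 173} = \sqrt{-57102 + 73352} = \sqrt{16250} = 25 \sqrt{26}$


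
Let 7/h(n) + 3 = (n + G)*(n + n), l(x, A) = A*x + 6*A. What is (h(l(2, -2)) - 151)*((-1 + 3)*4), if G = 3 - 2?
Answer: -576160/477 ≈ -1207.9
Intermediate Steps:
G = 1
l(x, A) = 6*A + A*x
h(n) = 7/(-3 + 2*n*(1 + n)) (h(n) = 7/(-3 + (n + 1)*(n + n)) = 7/(-3 + (1 + n)*(2*n)) = 7/(-3 + 2*n*(1 + n)))
(h(l(2, -2)) - 151)*((-1 + 3)*4) = (7/(-3 + 2*(-2*(6 + 2)) + 2*(-2*(6 + 2))²) - 151)*((-1 + 3)*4) = (7/(-3 + 2*(-2*8) + 2*(-2*8)²) - 151)*(2*4) = (7/(-3 + 2*(-16) + 2*(-16)²) - 151)*8 = (7/(-3 - 32 + 2*256) - 151)*8 = (7/(-3 - 32 + 512) - 151)*8 = (7/477 - 151)*8 = -72020/477*8 = -576160/477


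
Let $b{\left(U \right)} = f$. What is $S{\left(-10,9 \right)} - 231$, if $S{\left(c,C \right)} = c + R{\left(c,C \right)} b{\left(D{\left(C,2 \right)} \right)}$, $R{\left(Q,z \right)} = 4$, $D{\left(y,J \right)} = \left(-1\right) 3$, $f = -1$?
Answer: $-245$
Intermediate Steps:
$D{\left(y,J \right)} = -3$
$b{\left(U \right)} = -1$
$S{\left(c,C \right)} = -4 + c$ ($S{\left(c,C \right)} = c + 4 \left(-1\right) = c - 4 = -4 + c$)
$S{\left(-10,9 \right)} - 231 = \left(-4 - 10\right) - 231 = -14 - 231 = -245$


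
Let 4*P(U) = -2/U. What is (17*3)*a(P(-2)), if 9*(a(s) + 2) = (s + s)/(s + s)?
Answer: -289/3 ≈ -96.333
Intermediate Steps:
P(U) = -1/(2*U) (P(U) = (-2/U)/4 = -1/(2*U))
a(s) = -17/9 (a(s) = -2 + ((s + s)/(s + s))/9 = -2 + ((2*s)/((2*s)))/9 = -2 + ((2*s)*(1/(2*s)))/9 = -2 + (1/9)*1 = -2 + 1/9 = -17/9)
(17*3)*a(P(-2)) = (17*3)*(-17/9) = 51*(-17/9) = -289/3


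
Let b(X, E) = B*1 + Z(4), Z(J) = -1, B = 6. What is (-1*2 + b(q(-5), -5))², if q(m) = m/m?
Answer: 9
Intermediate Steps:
q(m) = 1
b(X, E) = 5 (b(X, E) = 6*1 - 1 = 6 - 1 = 5)
(-1*2 + b(q(-5), -5))² = (-1*2 + 5)² = (-2 + 5)² = 3² = 9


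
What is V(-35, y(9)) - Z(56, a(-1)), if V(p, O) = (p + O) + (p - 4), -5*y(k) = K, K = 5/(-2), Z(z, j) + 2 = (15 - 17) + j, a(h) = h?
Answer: -137/2 ≈ -68.500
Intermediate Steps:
Z(z, j) = -4 + j (Z(z, j) = -2 + ((15 - 17) + j) = -2 + (-2 + j) = -4 + j)
K = -5/2 (K = 5*(-1/2) = -5/2 ≈ -2.5000)
y(k) = 1/2 (y(k) = -1/5*(-5/2) = 1/2)
V(p, O) = -4 + O + 2*p (V(p, O) = (O + p) + (-4 + p) = -4 + O + 2*p)
V(-35, y(9)) - Z(56, a(-1)) = (-4 + 1/2 + 2*(-35)) - (-4 - 1) = (-4 + 1/2 - 70) - 1*(-5) = -147/2 + 5 = -137/2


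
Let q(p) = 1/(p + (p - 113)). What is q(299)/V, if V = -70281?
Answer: -1/34086285 ≈ -2.9337e-8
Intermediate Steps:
q(p) = 1/(-113 + 2*p) (q(p) = 1/(p + (-113 + p)) = 1/(-113 + 2*p))
q(299)/V = 1/((-113 + 2*299)*(-70281)) = -1/70281/(-113 + 598) = -1/70281/485 = (1/485)*(-1/70281) = -1/34086285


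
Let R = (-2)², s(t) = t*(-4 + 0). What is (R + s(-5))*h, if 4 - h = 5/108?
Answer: 854/9 ≈ 94.889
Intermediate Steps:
s(t) = -4*t (s(t) = t*(-4) = -4*t)
R = 4
h = 427/108 (h = 4 - 5/108 = 427/108 ≈ 3.9537)
(R + s(-5))*h = (4 - 4*(-5))*(427/108) = (4 + 20)*(427/108) = 24*(427/108) = 854/9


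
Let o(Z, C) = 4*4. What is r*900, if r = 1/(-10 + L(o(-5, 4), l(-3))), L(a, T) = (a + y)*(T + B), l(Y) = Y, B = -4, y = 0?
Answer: -450/61 ≈ -7.3771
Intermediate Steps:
o(Z, C) = 16
L(a, T) = a*(-4 + T) (L(a, T) = (a + 0)*(T - 4) = a*(-4 + T))
r = -1/122 (r = 1/(-10 + 16*(-4 - 3)) = 1/(-10 + 16*(-7)) = 1/(-10 - 112) = 1/(-122) = -1/122 ≈ -0.0081967)
r*900 = -1/122*900 = -450/61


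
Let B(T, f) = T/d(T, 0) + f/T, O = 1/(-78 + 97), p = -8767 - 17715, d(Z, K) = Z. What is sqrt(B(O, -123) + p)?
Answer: 3*I*sqrt(3202) ≈ 169.76*I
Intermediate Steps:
p = -26482
O = 1/19 ≈ 0.052632
B(T, f) = 1 + f/T (B(T, f) = T/T + f/T = 1 + f/T)
sqrt(B(O, -123) + p) = sqrt((1/19 - 123)/(1/19) - 26482) = sqrt(19*(-2336/19) - 26482) = sqrt(-2336 - 26482) = sqrt(-28818) = 3*I*sqrt(3202)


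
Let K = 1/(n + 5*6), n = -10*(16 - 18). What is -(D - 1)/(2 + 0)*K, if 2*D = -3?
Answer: 1/40 ≈ 0.025000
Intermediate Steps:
D = -3/2 (D = (1/2)*(-3) = -3/2 ≈ -1.5000)
n = 20 (n = -10*(-2) = 20)
K = 1/50 (K = 1/(20 + 5*6) = 1/(20 + 30) = 1/50 ≈ 0.020000)
-(D - 1)/(2 + 0)*K = -(-3/2 - 1)/(2 + 0)/50 = -(-5/2/2)/50 = -(-5/2*1/2)/50 = -(-5)/(4*50) = -1*(-1/40) = 1/40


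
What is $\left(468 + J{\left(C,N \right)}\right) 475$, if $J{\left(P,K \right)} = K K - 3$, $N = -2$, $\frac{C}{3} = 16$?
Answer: $222775$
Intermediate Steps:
$C = 48$ ($C = 3 \cdot 16 = 48$)
$J{\left(P,K \right)} = -3 + K^{2}$ ($J{\left(P,K \right)} = K^{2} - 3 = -3 + K^{2}$)
$\left(468 + J{\left(C,N \right)}\right) 475 = \left(468 - \left(3 - \left(-2\right)^{2}\right)\right) 475 = \left(468 + \left(-3 + 4\right)\right) 475 = \left(468 + 1\right) 475 = 469 \cdot 475 = 222775$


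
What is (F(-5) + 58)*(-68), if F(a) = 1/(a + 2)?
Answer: -11764/3 ≈ -3921.3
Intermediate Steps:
F(a) = 1/(2 + a)
(F(-5) + 58)*(-68) = (1/(2 - 5) + 58)*(-68) = (1/(-3) + 58)*(-68) = (-⅓ + 58)*(-68) = (173/3)*(-68) = -11764/3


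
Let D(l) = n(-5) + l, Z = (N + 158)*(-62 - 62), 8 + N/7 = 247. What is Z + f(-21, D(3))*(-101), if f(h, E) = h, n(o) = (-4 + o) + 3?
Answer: -224923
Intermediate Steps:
N = 1673 (N = -56 + 7*247 = -56 + 1729 = 1673)
Z = -227044 (Z = (1673 + 158)*(-62 - 62) = 1831*(-124) = -227044)
n(o) = -1 + o
D(l) = -6 + l (D(l) = (-1 - 5) + l = -6 + l)
Z + f(-21, D(3))*(-101) = -227044 - 21*(-101) = -227044 + 2121 = -224923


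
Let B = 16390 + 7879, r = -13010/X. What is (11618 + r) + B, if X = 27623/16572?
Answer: 775704881/27623 ≈ 28082.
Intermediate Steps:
X = 27623/16572 (X = 27623*(1/16572) = 27623/16572 ≈ 1.6668)
r = -215601720/27623 (r = -13010/27623/16572 = -13010*16572/27623 = -215601720/27623 ≈ -7805.1)
B = 24269
(11618 + r) + B = (11618 - 215601720/27623) + 24269 = 105322294/27623 + 24269 = 775704881/27623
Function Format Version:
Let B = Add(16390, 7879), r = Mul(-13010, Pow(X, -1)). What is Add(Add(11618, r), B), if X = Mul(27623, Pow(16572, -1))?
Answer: Rational(775704881, 27623) ≈ 28082.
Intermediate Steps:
X = Rational(27623, 16572) (X = Mul(27623, Rational(1, 16572)) = Rational(27623, 16572) ≈ 1.6668)
r = Rational(-215601720, 27623) (r = Mul(-13010, Pow(Rational(27623, 16572), -1)) = Mul(-13010, Rational(16572, 27623)) = Rational(-215601720, 27623) ≈ -7805.1)
B = 24269
Add(Add(11618, r), B) = Add(Add(11618, Rational(-215601720, 27623)), 24269) = Add(Rational(105322294, 27623), 24269) = Rational(775704881, 27623)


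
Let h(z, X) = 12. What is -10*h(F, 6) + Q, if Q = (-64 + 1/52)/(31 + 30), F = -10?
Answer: -383967/3172 ≈ -121.05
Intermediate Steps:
Q = -3327/3172 (Q = (-64 + 1/52)/61 = -3327/52*1/61 = -3327/3172 ≈ -1.0489)
-10*h(F, 6) + Q = -10*12 - 3327/3172 = -120 - 3327/3172 = -383967/3172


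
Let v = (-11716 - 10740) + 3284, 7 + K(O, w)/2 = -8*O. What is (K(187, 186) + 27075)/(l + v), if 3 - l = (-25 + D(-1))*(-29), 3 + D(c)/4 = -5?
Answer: -24069/20822 ≈ -1.1559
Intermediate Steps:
D(c) = -32 (D(c) = -12 + 4*(-5) = -12 - 20 = -32)
K(O, w) = -14 - 16*O (K(O, w) = -14 + 2*(-8*O) = -14 - 16*O)
v = -19172 (v = -22456 + 3284 = -19172)
l = -1650 (l = 3 - (-25 - 32)*(-29) = 3 - (-57)*(-29) = 3 - 1*1653 = 3 - 1653 = -1650)
(K(187, 186) + 27075)/(l + v) = ((-14 - 16*187) + 27075)/(-1650 - 19172) = ((-14 - 2992) + 27075)/(-20822) = (-3006 + 27075)*(-1/20822) = 24069*(-1/20822) = -24069/20822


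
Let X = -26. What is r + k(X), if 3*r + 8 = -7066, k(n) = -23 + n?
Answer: -2407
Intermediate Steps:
r = -2358 (r = -8/3 + (⅓)*(-7066) = -8/3 - 7066/3 = -2358)
r + k(X) = -2358 + (-23 - 26) = -2358 - 49 = -2407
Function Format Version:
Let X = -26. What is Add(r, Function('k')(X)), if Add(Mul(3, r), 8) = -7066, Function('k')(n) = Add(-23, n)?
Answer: -2407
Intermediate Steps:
r = -2358 (r = Add(Rational(-8, 3), Mul(Rational(1, 3), -7066)) = Add(Rational(-8, 3), Rational(-7066, 3)) = -2358)
Add(r, Function('k')(X)) = Add(-2358, Add(-23, -26)) = Add(-2358, -49) = -2407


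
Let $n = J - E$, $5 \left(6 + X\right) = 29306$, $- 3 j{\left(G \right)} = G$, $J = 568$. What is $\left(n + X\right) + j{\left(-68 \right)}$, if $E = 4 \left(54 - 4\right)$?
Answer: $\frac{93688}{15} \approx 6245.9$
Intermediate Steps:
$E = 200$ ($E = 4 \cdot 50 = 200$)
$j{\left(G \right)} = - \frac{G}{3}$
$X = \frac{29276}{5}$ ($X = -6 + \frac{1}{5} \cdot 29306 = -6 + \frac{29306}{5} = \frac{29276}{5} \approx 5855.2$)
$n = 368$ ($n = 568 - 200 = 368$)
$\left(n + X\right) + j{\left(-68 \right)} = \left(368 + \frac{29276}{5}\right) - - \frac{68}{3} = \frac{31116}{5} + \frac{68}{3} = \frac{93688}{15}$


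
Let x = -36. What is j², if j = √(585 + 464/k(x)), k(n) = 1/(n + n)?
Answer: -32823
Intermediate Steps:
k(n) = 1/(2*n)
j = 3*I*√3647 (j = √(585 + 464/(((½)/(-36)))) = √(585 + 464/(((½)*(-1/36)))) = √(585 + 464/(-1/72)) = √(585 + 464*(-72)) = √(585 - 33408) = √(-32823) = 3*I*√3647 ≈ 181.17*I)
j² = (3*I*√3647)² = -32823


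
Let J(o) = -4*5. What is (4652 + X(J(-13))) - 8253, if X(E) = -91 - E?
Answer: -3672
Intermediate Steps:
J(o) = -20
(4652 + X(J(-13))) - 8253 = (4652 + (-91 - 1*(-20))) - 8253 = (4652 + (-91 + 20)) - 8253 = (4652 - 71) - 8253 = 4581 - 8253 = -3672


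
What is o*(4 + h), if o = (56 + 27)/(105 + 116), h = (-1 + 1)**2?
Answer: 332/221 ≈ 1.5023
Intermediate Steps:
h = 0 (h = 0**2 = 0)
o = 83/221 ≈ 0.37557
o*(4 + h) = 83*(4 + 0)/221 = (83/221)*4 = 332/221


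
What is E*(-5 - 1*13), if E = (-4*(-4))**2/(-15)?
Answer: 1536/5 ≈ 307.20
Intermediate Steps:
E = -256/15 (E = 16**2*(-1/15) = 256*(-1/15) = -256/15 ≈ -17.067)
E*(-5 - 1*13) = -256*(-5 - 1*13)/15 = -256*(-5 - 13)/15 = -256/15*(-18) = 1536/5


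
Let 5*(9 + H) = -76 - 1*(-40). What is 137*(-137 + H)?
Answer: -104942/5 ≈ -20988.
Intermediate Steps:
H = -81/5 (H = -9 + (-76 - 1*(-40))/5 = -9 + (-76 + 40)/5 = -9 + (⅕)*(-36) = -9 - 36/5 = -81/5 ≈ -16.200)
137*(-137 + H) = 137*(-137 - 81/5) = 137*(-766/5) = -104942/5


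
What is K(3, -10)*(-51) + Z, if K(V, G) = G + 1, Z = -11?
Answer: 448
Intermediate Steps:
K(V, G) = 1 + G
K(3, -10)*(-51) + Z = (1 - 10)*(-51) - 11 = -9*(-51) - 11 = 459 - 11 = 448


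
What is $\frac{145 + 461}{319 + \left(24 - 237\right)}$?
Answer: $\frac{303}{53} \approx 5.717$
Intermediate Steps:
$\frac{145 + 461}{319 + \left(24 - 237\right)} = \frac{606}{319 - 213} = \frac{606}{106} = 606 \cdot \frac{1}{106} = \frac{303}{53}$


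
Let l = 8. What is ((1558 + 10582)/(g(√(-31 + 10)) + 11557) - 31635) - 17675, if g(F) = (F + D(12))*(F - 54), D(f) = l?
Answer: -1520480238390/30835813 + 139610*I*√21/30835813 ≈ -49309.0 + 0.020748*I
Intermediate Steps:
D(f) = 8
g(F) = (-54 + F)*(8 + F) (g(F) = (F + 8)*(F - 54) = (8 + F)*(-54 + F) = (-54 + F)*(8 + F))
((1558 + 10582)/(g(√(-31 + 10)) + 11557) - 31635) - 17675 = ((1558 + 10582)/((-432 + (√(-31 + 10))² - 46*√(-31 + 10)) + 11557) - 31635) - 17675 = (12140/((-432 + (√(-21))² - 46*I*√21) + 11557) - 31635) - 17675 = (12140/((-432 + (I*√21)² - 46*I*√21) + 11557) - 31635) - 17675 = (12140/((-432 - 21 - 46*I*√21) + 11557) - 31635) - 17675 = (12140/((-453 - 46*I*√21) + 11557) - 31635) - 17675 = (12140/(11104 - 46*I*√21) - 31635) - 17675 = (-31635 + 12140/(11104 - 46*I*√21)) - 17675 = -49310 + 12140/(11104 - 46*I*√21)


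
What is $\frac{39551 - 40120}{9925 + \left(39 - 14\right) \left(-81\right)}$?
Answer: $- \frac{569}{7900} \approx -0.072025$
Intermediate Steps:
$\frac{39551 - 40120}{9925 + \left(39 - 14\right) \left(-81\right)} = - \frac{569}{9925 + 25 \left(-81\right)} = - \frac{569}{9925 - 2025} = - \frac{569}{7900}$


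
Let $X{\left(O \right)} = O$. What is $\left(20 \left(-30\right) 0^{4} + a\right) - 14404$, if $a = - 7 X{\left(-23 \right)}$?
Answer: $-14243$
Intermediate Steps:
$a = 161$ ($a = \left(-7\right) \left(-23\right) = 161$)
$\left(20 \left(-30\right) 0^{4} + a\right) - 14404 = \left(20 \left(-30\right) 0^{4} + 161\right) - 14404 = \left(\left(-600\right) 0 + 161\right) - 14404 = \left(0 + 161\right) - 14404 = 161 - 14404 = -14243$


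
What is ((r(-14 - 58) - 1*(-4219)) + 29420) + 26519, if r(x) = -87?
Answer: 60071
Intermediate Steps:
((r(-14 - 58) - 1*(-4219)) + 29420) + 26519 = ((-87 - 1*(-4219)) + 29420) + 26519 = ((-87 + 4219) + 29420) + 26519 = (4132 + 29420) + 26519 = 33552 + 26519 = 60071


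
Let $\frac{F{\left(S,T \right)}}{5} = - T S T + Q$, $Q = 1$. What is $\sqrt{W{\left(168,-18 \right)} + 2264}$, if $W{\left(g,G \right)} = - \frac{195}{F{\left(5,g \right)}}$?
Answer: $\frac{\sqrt{45086596876145}}{141119} \approx 47.582$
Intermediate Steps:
$F{\left(S,T \right)} = 5 - 5 S T^{2}$ ($F{\left(S,T \right)} = 5 \left(- T S T + 1\right) = 5 \left(- S T T + 1\right) = 5 \left(- S T^{2} + 1\right) = 5 \left(1 - S T^{2}\right) = 5 - 5 S T^{2}$)
$W{\left(g,G \right)} = - \frac{195}{5 - 25 g^{2}}$
$\sqrt{W{\left(168,-18 \right)} + 2264} = \sqrt{\frac{39}{-1 + 5 \cdot 168^{2}} + 2264} = \sqrt{\frac{39}{-1 + 5 \cdot 28224} + 2264} = \sqrt{\frac{39}{-1 + 141120} + 2264} = \sqrt{\frac{39}{141119} + 2264} = \sqrt{\frac{319493455}{141119}} = \frac{\sqrt{45086596876145}}{141119}$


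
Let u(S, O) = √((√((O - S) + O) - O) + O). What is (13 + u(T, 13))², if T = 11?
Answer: (13 + 15^(¼))² ≈ 224.04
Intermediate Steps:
u(S, O) = (-S + 2*O)^(¼) (u(S, O) = √((√(-S + 2*O) - O) + O) = √(√(-S + 2*O)) = (-S + 2*O)^(¼))
(13 + u(T, 13))² = (13 + (-1*11 + 2*13)^(¼))² = (13 + (-11 + 26)^(¼))² = (13 + 15^(¼))²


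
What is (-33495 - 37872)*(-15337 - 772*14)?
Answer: 1865890215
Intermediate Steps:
(-33495 - 37872)*(-15337 - 772*14) = -71367*(-15337 - 10808) = -71367*(-26145) = 1865890215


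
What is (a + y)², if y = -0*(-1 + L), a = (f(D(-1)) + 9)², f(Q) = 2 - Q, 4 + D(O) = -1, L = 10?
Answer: 65536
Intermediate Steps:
D(O) = -5 (D(O) = -4 - 1 = -5)
a = 256 (a = ((2 - 1*(-5)) + 9)² = ((2 + 5) + 9)² = (7 + 9)² = 16² = 256)
y = 0 (y = -0*(-1 + 10) = -0*9 = -1*0 = 0)
(a + y)² = (256 + 0)² = 256² = 65536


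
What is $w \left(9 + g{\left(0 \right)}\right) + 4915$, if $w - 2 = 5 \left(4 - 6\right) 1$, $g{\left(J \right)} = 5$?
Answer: $4803$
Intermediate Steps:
$w = -8$ ($w = 2 + 5 \left(4 - 6\right) 1 = 2 + 5 \left(-2\right) 1 = 2 - 10 = -8$)
$w \left(9 + g{\left(0 \right)}\right) + 4915 = - 8 \left(9 + 5\right) + 4915 = \left(-8\right) 14 + 4915 = -112 + 4915 = 4803$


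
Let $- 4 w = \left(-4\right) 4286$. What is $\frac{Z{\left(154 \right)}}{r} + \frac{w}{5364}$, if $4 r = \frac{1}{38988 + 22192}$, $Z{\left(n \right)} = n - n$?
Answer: $\frac{2143}{2682} \approx 0.79903$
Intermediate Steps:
$Z{\left(n \right)} = 0$
$w = 4286$ ($w = - \frac{\left(-4\right) 4286}{4} = \left(- \frac{1}{4}\right) \left(-17144\right) = 4286$)
$r = \frac{1}{244720}$ ($r = \frac{1}{4 \left(38988 + 22192\right)} = \frac{1}{4 \cdot 61180} = \frac{1}{4} \cdot \frac{1}{61180} = \frac{1}{244720} \approx 4.0863 \cdot 10^{-6}$)
$\frac{Z{\left(154 \right)}}{r} + \frac{w}{5364} = 0 \frac{1}{\frac{1}{244720}} + \frac{4286}{5364} = 0 \cdot 244720 + 4286 \cdot \frac{1}{5364} = 0 + \frac{2143}{2682} = \frac{2143}{2682}$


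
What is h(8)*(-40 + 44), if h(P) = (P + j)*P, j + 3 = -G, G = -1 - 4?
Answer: 320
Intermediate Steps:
G = -5
j = 2 (j = -3 - 1*(-5) = -3 + 5 = 2)
h(P) = P*(2 + P) (h(P) = (P + 2)*P = (2 + P)*P = P*(2 + P))
h(8)*(-40 + 44) = (8*(2 + 8))*(-40 + 44) = (8*10)*4 = 80*4 = 320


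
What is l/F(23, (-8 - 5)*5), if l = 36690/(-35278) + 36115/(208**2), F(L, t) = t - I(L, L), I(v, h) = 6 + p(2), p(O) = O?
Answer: 156645595/55708759808 ≈ 0.0028119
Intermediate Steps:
I(v, h) = 8 (I(v, h) = 6 + 2 = 8)
F(L, t) = -8 + t (F(L, t) = t - 1*8 = t - 8 = -8 + t)
l = -156645595/763133696 (l = 36690*(-1/35278) + 36115/43264 = -18345/17639 + 36115*(1/43264) = -18345/17639 + 36115/43264 = -156645595/763133696 ≈ -0.20527)
l/F(23, (-8 - 5)*5) = -156645595/(763133696*(-8 + (-8 - 5)*5)) = -156645595/(763133696*(-8 - 13*5)) = -156645595/(763133696*(-8 - 65)) = -156645595/763133696/(-73) = -156645595/763133696*(-1/73) = 156645595/55708759808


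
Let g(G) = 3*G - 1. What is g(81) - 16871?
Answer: -16629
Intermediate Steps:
g(G) = -1 + 3*G
g(81) - 16871 = (-1 + 3*81) - 16871 = (-1 + 243) - 16871 = 242 - 16871 = -16629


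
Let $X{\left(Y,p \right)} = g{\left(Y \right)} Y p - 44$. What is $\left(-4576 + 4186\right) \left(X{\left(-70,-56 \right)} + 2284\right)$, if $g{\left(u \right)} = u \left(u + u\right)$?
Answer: $-14983113600$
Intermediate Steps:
$g{\left(u \right)} = 2 u^{2}$ ($g{\left(u \right)} = u 2 u = 2 u^{2}$)
$X{\left(Y,p \right)} = -44 + 2 p Y^{3}$ ($X{\left(Y,p \right)} = 2 Y^{2} Y p - 44 = 2 Y^{3} p - 44 = 2 p Y^{3} - 44 = -44 + 2 p Y^{3}$)
$\left(-4576 + 4186\right) \left(X{\left(-70,-56 \right)} + 2284\right) = \left(-4576 + 4186\right) \left(\left(-44 + 2 \left(-56\right) \left(-70\right)^{3}\right) + 2284\right) = - 390 \left(\left(-44 + 2 \left(-56\right) \left(-343000\right)\right) + 2284\right) = - 390 \left(\left(-44 + 38416000\right) + 2284\right) = - 390 \left(38415956 + 2284\right) = \left(-390\right) 38418240 = -14983113600$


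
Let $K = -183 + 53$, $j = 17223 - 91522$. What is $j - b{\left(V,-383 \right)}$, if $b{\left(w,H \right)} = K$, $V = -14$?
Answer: $-74169$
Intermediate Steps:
$j = -74299$ ($j = 17223 - 91522 = -74299$)
$K = -130$
$b{\left(w,H \right)} = -130$
$j - b{\left(V,-383 \right)} = -74299 - -130 = -74299 + 130 = -74169$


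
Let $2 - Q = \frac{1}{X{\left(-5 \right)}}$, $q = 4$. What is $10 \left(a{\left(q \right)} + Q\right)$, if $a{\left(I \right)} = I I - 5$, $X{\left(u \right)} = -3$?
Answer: $\frac{400}{3} \approx 133.33$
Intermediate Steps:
$Q = \frac{7}{3}$ ($Q = 2 - \frac{1}{-3} = 2 - - \frac{1}{3} = 2 + \frac{1}{3} = \frac{7}{3} \approx 2.3333$)
$a{\left(I \right)} = -5 + I^{2}$ ($a{\left(I \right)} = I^{2} - 5 = -5 + I^{2}$)
$10 \left(a{\left(q \right)} + Q\right) = 10 \left(\left(-5 + 4^{2}\right) + \frac{7}{3}\right) = 10 \left(\left(-5 + 16\right) + \frac{7}{3}\right) = 10 \left(11 + \frac{7}{3}\right) = 10 \cdot \frac{40}{3} = \frac{400}{3}$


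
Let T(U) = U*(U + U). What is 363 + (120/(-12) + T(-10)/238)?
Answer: 42107/119 ≈ 353.84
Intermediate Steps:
T(U) = 2*U² (T(U) = U*(2*U) = 2*U²)
363 + (120/(-12) + T(-10)/238) = 363 + (120/(-12) + (2*(-10)²)/238) = 363 + (120*(-1/12) + (2*100)*(1/238)) = 363 + (-10 + 200*(1/238)) = 363 + (-10 + 100/119) = 363 - 1090/119 = 42107/119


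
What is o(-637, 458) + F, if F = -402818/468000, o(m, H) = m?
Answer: -11481493/18000 ≈ -637.86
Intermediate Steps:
F = -15493/18000 (F = -402818*1/468000 = -15493/18000 ≈ -0.86072)
o(-637, 458) + F = -637 - 15493/18000 = -11481493/18000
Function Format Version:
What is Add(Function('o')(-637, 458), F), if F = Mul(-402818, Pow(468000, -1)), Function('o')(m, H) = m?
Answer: Rational(-11481493, 18000) ≈ -637.86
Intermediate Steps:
F = Rational(-15493, 18000) (F = Mul(-402818, Rational(1, 468000)) = Rational(-15493, 18000) ≈ -0.86072)
Add(Function('o')(-637, 458), F) = Add(-637, Rational(-15493, 18000)) = Rational(-11481493, 18000)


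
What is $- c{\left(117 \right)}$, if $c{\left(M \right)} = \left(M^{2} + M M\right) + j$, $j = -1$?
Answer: $-27377$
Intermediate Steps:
$c{\left(M \right)} = -1 + 2 M^{2}$ ($c{\left(M \right)} = \left(M^{2} + M M\right) - 1 = \left(M^{2} + M^{2}\right) - 1 = 2 M^{2} - 1 = -1 + 2 M^{2}$)
$- c{\left(117 \right)} = - (-1 + 2 \cdot 117^{2}) = - (-1 + 2 \cdot 13689) = - (-1 + 27378) = \left(-1\right) 27377 = -27377$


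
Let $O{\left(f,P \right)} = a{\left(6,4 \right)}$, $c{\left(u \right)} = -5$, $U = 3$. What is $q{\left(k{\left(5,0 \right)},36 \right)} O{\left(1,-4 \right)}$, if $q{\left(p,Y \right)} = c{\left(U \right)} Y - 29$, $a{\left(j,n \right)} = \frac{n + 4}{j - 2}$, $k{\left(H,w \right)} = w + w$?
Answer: $-418$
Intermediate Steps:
$k{\left(H,w \right)} = 2 w$
$a{\left(j,n \right)} = \frac{4 + n}{-2 + j}$
$O{\left(f,P \right)} = 2$ ($O{\left(f,P \right)} = \frac{4 + 4}{-2 + 6} = \frac{1}{4} \cdot 8 = 2$)
$q{\left(p,Y \right)} = -29 - 5 Y$ ($q{\left(p,Y \right)} = - 5 Y - 29 = -29 - 5 Y$)
$q{\left(k{\left(5,0 \right)},36 \right)} O{\left(1,-4 \right)} = \left(-29 - 180\right) 2 = \left(-209\right) 2 = -418$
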